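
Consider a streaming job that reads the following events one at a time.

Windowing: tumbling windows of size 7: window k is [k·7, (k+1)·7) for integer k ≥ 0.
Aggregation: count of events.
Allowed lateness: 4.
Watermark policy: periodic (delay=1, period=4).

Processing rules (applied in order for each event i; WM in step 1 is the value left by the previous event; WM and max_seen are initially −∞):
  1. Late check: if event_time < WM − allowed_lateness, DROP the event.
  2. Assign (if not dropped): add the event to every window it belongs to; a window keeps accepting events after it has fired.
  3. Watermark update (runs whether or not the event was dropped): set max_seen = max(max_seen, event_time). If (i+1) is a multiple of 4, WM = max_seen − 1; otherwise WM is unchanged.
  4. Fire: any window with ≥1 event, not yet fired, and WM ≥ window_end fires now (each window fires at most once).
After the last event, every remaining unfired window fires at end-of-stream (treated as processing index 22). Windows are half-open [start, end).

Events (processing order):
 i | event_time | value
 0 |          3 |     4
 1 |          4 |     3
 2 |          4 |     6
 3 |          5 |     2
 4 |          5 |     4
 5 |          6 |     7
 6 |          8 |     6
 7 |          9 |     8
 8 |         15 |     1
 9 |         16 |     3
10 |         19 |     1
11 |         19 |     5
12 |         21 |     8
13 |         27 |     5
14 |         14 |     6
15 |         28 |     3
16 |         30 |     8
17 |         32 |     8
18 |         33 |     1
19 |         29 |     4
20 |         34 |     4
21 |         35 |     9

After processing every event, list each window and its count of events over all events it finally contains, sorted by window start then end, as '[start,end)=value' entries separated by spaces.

i=0 t=3 v=4: → [0,7); WM=−∞
i=1 t=4 v=3: → [0,7); WM=−∞
i=2 t=4 v=6: → [0,7); WM=−∞
i=3 t=5 v=2: → [0,7); WM=4
i=4 t=5 v=4: → [0,7); WM=4
i=5 t=6 v=7: → [0,7); WM=4
i=6 t=8 v=6: → [7,14); WM=4
i=7 t=9 v=8: → [7,14); WM=8; [0,7) fires=6
i=8 t=15 v=1: → [14,21); WM=8
i=9 t=16 v=3: → [14,21); WM=8
i=10 t=19 v=1: → [14,21); WM=8
i=11 t=19 v=5: → [14,21); WM=18; [7,14) fires=2
i=12 t=21 v=8: → [21,28); WM=18
i=13 t=27 v=5: → [21,28); WM=18
i=14 t=14 v=6: → [14,21); WM=18
i=15 t=28 v=3: → [28,35); WM=27; [14,21) fires=5
i=16 t=30 v=8: → [28,35); WM=27
i=17 t=32 v=8: → [28,35); WM=27
i=18 t=33 v=1: → [28,35); WM=27
i=19 t=29 v=4: → [28,35); WM=32; [21,28) fires=2
i=20 t=34 v=4: → [28,35); WM=32
i=21 t=35 v=9: → [35,42); WM=32

[0,7)=6 [7,14)=2 [14,21)=5 [21,28)=2 [28,35)=6 [35,42)=1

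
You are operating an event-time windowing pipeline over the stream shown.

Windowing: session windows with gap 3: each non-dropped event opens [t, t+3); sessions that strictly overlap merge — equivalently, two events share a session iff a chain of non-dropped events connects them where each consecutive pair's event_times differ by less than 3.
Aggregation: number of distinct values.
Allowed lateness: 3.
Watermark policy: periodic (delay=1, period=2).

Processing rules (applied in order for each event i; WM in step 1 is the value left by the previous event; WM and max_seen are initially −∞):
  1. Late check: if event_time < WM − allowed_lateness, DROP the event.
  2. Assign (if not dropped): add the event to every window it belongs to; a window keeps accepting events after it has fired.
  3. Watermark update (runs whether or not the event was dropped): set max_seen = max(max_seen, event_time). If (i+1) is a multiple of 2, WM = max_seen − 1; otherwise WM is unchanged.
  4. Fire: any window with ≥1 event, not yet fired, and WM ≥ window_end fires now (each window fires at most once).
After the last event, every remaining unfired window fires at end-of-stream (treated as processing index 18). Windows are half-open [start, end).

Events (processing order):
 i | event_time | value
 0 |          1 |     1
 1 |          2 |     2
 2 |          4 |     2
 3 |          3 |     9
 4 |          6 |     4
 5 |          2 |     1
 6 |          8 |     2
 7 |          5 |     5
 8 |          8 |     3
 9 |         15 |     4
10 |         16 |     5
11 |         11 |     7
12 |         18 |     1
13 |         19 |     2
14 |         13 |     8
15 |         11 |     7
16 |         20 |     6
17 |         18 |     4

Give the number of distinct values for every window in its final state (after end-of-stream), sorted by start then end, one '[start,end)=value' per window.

[1,11)=6 [11,14)=1 [15,23)=5

i=0 t=1 v=1: → [1,4); WM=−∞
i=1 t=2 v=2: → [1,5); WM=1
i=2 t=4 v=2: → [1,7); WM=1
i=3 t=3 v=9: → [1,7); WM=3
i=4 t=6 v=4: → [1,9); WM=3
i=5 t=2 v=1: → [1,9); WM=5
i=6 t=8 v=2: → [1,11); WM=5
i=7 t=5 v=5: → [1,11); WM=7
i=8 t=8 v=3: → [1,11); WM=7
i=9 t=15 v=4: → [15,18); WM=14
i=10 t=16 v=5: → [15,19); WM=14
i=11 t=11 v=7: → [11,14); WM=15
i=12 t=18 v=1: → [15,21); WM=15
i=13 t=19 v=2: → [15,22); WM=18
i=14 t=13 v=8: DROP (t<18-3); WM=18
i=15 t=11 v=7: DROP (t<18-3); WM=18
i=16 t=20 v=6: → [15,23); WM=18
i=17 t=18 v=4: → [15,23); WM=19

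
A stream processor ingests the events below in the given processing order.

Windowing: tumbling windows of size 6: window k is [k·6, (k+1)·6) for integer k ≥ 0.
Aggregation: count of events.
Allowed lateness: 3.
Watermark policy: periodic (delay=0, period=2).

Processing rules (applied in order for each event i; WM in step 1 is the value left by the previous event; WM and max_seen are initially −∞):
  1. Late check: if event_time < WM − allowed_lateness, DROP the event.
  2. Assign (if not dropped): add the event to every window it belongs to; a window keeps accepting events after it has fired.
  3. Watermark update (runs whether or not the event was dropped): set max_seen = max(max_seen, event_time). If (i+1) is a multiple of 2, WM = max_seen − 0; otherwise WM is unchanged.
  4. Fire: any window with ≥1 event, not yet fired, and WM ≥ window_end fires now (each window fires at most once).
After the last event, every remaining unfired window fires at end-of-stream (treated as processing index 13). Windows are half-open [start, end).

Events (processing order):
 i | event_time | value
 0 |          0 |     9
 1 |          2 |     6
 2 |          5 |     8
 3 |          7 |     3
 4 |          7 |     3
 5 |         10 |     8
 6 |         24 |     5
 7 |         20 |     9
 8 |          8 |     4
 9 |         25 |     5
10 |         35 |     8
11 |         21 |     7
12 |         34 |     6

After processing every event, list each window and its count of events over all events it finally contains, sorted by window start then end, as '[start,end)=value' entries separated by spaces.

[0,6)=3 [6,12)=3 [18,24)=1 [24,30)=2 [30,36)=2

i=0 t=0 v=9: → [0,6); WM=−∞
i=1 t=2 v=6: → [0,6); WM=2
i=2 t=5 v=8: → [0,6); WM=2
i=3 t=7 v=3: → [6,12); WM=7; [0,6) fires=3
i=4 t=7 v=3: → [6,12); WM=7
i=5 t=10 v=8: → [6,12); WM=10
i=6 t=24 v=5: → [24,30); WM=10
i=7 t=20 v=9: → [18,24); WM=24; [6,12) fires=3 [18,24) fires=1
i=8 t=8 v=4: DROP (t<24-3); WM=24
i=9 t=25 v=5: → [24,30); WM=25
i=10 t=35 v=8: → [30,36); WM=25
i=11 t=21 v=7: DROP (t<25-3); WM=35; [24,30) fires=2
i=12 t=34 v=6: → [30,36); WM=35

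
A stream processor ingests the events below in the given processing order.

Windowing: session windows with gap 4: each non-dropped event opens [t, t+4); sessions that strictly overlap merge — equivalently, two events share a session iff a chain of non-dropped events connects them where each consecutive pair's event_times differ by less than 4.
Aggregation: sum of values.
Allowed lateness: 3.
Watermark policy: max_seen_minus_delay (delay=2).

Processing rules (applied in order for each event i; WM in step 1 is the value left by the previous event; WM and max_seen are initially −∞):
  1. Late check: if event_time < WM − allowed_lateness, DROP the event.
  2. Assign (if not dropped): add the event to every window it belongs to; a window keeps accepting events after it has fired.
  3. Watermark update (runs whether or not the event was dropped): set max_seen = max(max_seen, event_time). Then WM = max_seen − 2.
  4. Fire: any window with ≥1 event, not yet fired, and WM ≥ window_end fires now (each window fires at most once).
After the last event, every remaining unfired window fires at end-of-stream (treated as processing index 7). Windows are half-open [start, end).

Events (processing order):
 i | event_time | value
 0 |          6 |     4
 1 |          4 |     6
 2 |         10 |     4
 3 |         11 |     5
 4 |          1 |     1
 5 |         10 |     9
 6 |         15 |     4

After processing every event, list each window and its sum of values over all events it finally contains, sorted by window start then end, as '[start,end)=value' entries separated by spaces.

i=0 t=6 v=4: → [6,10); WM=4
i=1 t=4 v=6: → [4,10); WM=4
i=2 t=10 v=4: → [10,14); WM=8
i=3 t=11 v=5: → [10,15); WM=9
i=4 t=1 v=1: DROP (t<9-3); WM=9
i=5 t=10 v=9: → [10,15); WM=9
i=6 t=15 v=4: → [15,19); WM=13

[4,10)=10 [10,15)=18 [15,19)=4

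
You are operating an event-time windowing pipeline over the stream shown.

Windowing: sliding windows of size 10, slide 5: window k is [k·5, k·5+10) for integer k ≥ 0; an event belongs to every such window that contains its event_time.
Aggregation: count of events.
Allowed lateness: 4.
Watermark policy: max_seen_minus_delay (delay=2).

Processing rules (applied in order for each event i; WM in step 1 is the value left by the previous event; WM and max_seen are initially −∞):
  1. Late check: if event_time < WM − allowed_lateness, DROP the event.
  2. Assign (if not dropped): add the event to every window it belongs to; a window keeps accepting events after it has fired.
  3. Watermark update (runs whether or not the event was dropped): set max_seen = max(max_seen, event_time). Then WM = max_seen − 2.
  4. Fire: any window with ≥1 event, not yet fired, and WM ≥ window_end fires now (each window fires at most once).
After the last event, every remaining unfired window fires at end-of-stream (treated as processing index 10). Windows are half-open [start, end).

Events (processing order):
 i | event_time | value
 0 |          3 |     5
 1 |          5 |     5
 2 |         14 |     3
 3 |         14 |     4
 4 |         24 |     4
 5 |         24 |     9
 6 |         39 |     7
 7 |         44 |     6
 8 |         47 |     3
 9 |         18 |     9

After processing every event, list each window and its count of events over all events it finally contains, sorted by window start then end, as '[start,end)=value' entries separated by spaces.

i=0 t=3 v=5: → [0,10); WM=1
i=1 t=5 v=5: → [5,15),[0,10); WM=3
i=2 t=14 v=3: → [10,20),[5,15); WM=12; [0,10) fires=2
i=3 t=14 v=4: → [10,20),[5,15); WM=12
i=4 t=24 v=4: → [20,30),[15,25); WM=22; [5,15) fires=3 [10,20) fires=2
i=5 t=24 v=9: → [20,30),[15,25); WM=22
i=6 t=39 v=7: → [35,45),[30,40); WM=37; [15,25) fires=2 [20,30) fires=2
i=7 t=44 v=6: → [40,50),[35,45); WM=42; [30,40) fires=1
i=8 t=47 v=3: → [45,55),[40,50); WM=45; [35,45) fires=2
i=9 t=18 v=9: DROP (t<45-4); WM=45

[0,10)=2 [5,15)=3 [10,20)=2 [15,25)=2 [20,30)=2 [30,40)=1 [35,45)=2 [40,50)=2 [45,55)=1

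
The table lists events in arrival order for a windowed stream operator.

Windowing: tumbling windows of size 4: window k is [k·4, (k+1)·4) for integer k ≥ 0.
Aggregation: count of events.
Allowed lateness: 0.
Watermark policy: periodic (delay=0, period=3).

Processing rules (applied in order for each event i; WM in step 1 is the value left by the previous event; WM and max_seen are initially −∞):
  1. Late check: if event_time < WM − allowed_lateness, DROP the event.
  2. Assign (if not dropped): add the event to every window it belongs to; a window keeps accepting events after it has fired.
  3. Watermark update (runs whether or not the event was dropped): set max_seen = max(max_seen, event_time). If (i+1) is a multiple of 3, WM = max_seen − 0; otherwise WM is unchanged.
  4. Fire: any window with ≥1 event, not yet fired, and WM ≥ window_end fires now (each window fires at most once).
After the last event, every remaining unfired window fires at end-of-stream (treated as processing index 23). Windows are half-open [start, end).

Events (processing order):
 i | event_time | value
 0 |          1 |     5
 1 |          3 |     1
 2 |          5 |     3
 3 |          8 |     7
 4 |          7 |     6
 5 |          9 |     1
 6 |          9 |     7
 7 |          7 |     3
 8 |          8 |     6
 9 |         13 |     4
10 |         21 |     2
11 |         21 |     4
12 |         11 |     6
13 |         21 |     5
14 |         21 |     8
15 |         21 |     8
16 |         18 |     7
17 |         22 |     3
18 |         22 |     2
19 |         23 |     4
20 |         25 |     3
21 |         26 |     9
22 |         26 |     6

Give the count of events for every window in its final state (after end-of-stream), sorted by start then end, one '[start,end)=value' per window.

[0,4)=2 [4,8)=2 [8,12)=3 [12,16)=1 [20,24)=8 [24,28)=3

i=0 t=1 v=5: → [0,4); WM=−∞
i=1 t=3 v=1: → [0,4); WM=−∞
i=2 t=5 v=3: → [4,8); WM=5; [0,4) fires=2
i=3 t=8 v=7: → [8,12); WM=5
i=4 t=7 v=6: → [4,8); WM=5
i=5 t=9 v=1: → [8,12); WM=9; [4,8) fires=2
i=6 t=9 v=7: → [8,12); WM=9
i=7 t=7 v=3: DROP (t<9-0); WM=9
i=8 t=8 v=6: DROP (t<9-0); WM=9
i=9 t=13 v=4: → [12,16); WM=9
i=10 t=21 v=2: → [20,24); WM=9
i=11 t=21 v=4: → [20,24); WM=21; [8,12) fires=3 [12,16) fires=1
i=12 t=11 v=6: DROP (t<21-0); WM=21
i=13 t=21 v=5: → [20,24); WM=21
i=14 t=21 v=8: → [20,24); WM=21
i=15 t=21 v=8: → [20,24); WM=21
i=16 t=18 v=7: DROP (t<21-0); WM=21
i=17 t=22 v=3: → [20,24); WM=22
i=18 t=22 v=2: → [20,24); WM=22
i=19 t=23 v=4: → [20,24); WM=22
i=20 t=25 v=3: → [24,28); WM=25; [20,24) fires=8
i=21 t=26 v=9: → [24,28); WM=25
i=22 t=26 v=6: → [24,28); WM=25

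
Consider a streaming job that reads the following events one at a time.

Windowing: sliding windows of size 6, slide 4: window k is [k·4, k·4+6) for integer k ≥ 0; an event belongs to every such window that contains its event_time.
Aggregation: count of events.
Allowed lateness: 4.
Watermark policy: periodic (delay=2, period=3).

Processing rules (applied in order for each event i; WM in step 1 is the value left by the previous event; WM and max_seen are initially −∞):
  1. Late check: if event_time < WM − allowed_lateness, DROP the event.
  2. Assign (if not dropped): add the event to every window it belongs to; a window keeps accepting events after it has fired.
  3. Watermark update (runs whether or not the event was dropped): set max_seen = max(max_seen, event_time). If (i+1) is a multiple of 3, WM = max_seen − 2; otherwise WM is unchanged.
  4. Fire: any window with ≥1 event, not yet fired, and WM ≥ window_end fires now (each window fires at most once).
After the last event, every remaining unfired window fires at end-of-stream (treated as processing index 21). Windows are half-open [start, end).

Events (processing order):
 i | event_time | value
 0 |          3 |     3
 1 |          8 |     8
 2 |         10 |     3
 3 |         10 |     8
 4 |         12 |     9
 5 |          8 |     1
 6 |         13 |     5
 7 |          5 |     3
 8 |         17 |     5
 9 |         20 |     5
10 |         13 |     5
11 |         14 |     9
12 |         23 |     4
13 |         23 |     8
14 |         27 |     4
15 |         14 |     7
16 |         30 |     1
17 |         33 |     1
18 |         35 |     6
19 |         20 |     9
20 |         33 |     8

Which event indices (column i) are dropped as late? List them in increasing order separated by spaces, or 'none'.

i=0 t=3 v=3: → [0,6); WM=−∞
i=1 t=8 v=8: → [8,14),[4,10); WM=−∞
i=2 t=10 v=3: → [8,14); WM=8; [0,6) fires=1
i=3 t=10 v=8: → [8,14); WM=8
i=4 t=12 v=9: → [12,18),[8,14); WM=8
i=5 t=8 v=1: → [8,14),[4,10); WM=10; [4,10) fires=2
i=6 t=13 v=5: → [12,18),[8,14); WM=10
i=7 t=5 v=3: DROP (t<10-4); WM=10
i=8 t=17 v=5: → [16,22),[12,18); WM=15; [8,14) fires=6
i=9 t=20 v=5: → [20,26),[16,22); WM=15
i=10 t=13 v=5: → [12,18),[8,14); WM=15
i=11 t=14 v=9: → [12,18); WM=18; [12,18) fires=5
i=12 t=23 v=4: → [20,26); WM=18
i=13 t=23 v=8: → [20,26); WM=18
i=14 t=27 v=4: → [24,30); WM=25; [16,22) fires=2
i=15 t=14 v=7: DROP (t<25-4); WM=25
i=16 t=30 v=1: → [28,34); WM=25
i=17 t=33 v=1: → [32,38),[28,34); WM=31; [20,26) fires=3 [24,30) fires=1
i=18 t=35 v=6: → [32,38); WM=31
i=19 t=20 v=9: DROP (t<31-4); WM=31
i=20 t=33 v=8: → [32,38),[28,34); WM=33

7 15 19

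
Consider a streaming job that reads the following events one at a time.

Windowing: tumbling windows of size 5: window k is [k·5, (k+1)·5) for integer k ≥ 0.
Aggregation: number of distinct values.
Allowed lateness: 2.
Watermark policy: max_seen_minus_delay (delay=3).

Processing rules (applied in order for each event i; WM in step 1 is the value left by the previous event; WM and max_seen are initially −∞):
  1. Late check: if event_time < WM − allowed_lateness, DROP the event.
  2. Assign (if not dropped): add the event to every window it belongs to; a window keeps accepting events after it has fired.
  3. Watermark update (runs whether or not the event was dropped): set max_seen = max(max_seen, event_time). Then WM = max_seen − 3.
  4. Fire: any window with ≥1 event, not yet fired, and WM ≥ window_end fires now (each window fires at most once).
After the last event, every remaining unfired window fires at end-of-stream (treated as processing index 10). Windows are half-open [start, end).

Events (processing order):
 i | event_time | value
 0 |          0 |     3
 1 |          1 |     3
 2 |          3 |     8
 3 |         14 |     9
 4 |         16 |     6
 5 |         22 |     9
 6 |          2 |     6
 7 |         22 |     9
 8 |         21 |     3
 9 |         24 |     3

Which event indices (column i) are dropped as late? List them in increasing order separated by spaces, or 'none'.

6

i=0 t=0 v=3: → [0,5); WM=-3
i=1 t=1 v=3: → [0,5); WM=-2
i=2 t=3 v=8: → [0,5); WM=0
i=3 t=14 v=9: → [10,15); WM=11; [0,5) fires=2
i=4 t=16 v=6: → [15,20); WM=13
i=5 t=22 v=9: → [20,25); WM=19; [10,15) fires=1
i=6 t=2 v=6: DROP (t<19-2); WM=19
i=7 t=22 v=9: → [20,25); WM=19
i=8 t=21 v=3: → [20,25); WM=19
i=9 t=24 v=3: → [20,25); WM=21; [15,20) fires=1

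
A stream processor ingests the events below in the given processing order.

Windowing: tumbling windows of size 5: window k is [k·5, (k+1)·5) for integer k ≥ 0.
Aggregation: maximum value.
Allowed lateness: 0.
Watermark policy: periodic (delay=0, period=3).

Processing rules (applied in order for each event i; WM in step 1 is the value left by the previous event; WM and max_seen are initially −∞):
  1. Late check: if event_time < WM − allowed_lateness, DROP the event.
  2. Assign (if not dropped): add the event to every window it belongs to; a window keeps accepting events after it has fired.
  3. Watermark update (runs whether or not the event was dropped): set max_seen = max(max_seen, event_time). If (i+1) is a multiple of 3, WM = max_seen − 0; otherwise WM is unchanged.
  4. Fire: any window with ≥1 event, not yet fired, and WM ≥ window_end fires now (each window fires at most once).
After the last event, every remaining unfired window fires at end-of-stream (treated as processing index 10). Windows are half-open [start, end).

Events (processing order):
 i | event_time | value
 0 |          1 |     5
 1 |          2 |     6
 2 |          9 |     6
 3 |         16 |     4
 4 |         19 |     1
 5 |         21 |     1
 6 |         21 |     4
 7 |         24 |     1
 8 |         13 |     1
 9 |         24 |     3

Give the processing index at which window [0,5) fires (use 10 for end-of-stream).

i=0 t=1 v=5: → [0,5); WM=−∞
i=1 t=2 v=6: → [0,5); WM=−∞
i=2 t=9 v=6: → [5,10); WM=9; [0,5) fires=6
i=3 t=16 v=4: → [15,20); WM=9
i=4 t=19 v=1: → [15,20); WM=9
i=5 t=21 v=1: → [20,25); WM=21; [5,10) fires=6 [15,20) fires=4
i=6 t=21 v=4: → [20,25); WM=21
i=7 t=24 v=1: → [20,25); WM=21
i=8 t=13 v=1: DROP (t<21-0); WM=24
i=9 t=24 v=3: → [20,25); WM=24

2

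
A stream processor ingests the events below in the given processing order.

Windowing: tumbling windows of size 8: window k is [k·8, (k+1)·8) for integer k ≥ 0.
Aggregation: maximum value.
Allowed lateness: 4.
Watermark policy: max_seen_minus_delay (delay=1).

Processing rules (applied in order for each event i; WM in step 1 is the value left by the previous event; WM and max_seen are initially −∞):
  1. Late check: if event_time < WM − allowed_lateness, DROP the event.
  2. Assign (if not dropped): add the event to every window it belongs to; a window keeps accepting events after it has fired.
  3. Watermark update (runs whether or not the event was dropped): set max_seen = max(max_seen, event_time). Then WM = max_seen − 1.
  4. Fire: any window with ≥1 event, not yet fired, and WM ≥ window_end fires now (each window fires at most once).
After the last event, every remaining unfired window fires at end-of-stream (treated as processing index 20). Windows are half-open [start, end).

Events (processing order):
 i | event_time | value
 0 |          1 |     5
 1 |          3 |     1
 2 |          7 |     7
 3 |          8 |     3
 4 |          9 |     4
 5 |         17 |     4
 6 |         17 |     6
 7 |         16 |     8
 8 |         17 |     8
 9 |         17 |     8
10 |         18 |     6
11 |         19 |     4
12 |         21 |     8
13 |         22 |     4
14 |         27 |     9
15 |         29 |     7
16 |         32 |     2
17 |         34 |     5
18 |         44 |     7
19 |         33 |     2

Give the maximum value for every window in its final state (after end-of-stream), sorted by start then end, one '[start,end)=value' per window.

i=0 t=1 v=5: → [0,8); WM=0
i=1 t=3 v=1: → [0,8); WM=2
i=2 t=7 v=7: → [0,8); WM=6
i=3 t=8 v=3: → [8,16); WM=7
i=4 t=9 v=4: → [8,16); WM=8; [0,8) fires=7
i=5 t=17 v=4: → [16,24); WM=16; [8,16) fires=4
i=6 t=17 v=6: → [16,24); WM=16
i=7 t=16 v=8: → [16,24); WM=16
i=8 t=17 v=8: → [16,24); WM=16
i=9 t=17 v=8: → [16,24); WM=16
i=10 t=18 v=6: → [16,24); WM=17
i=11 t=19 v=4: → [16,24); WM=18
i=12 t=21 v=8: → [16,24); WM=20
i=13 t=22 v=4: → [16,24); WM=21
i=14 t=27 v=9: → [24,32); WM=26; [16,24) fires=8
i=15 t=29 v=7: → [24,32); WM=28
i=16 t=32 v=2: → [32,40); WM=31
i=17 t=34 v=5: → [32,40); WM=33; [24,32) fires=9
i=18 t=44 v=7: → [40,48); WM=43; [32,40) fires=5
i=19 t=33 v=2: DROP (t<43-4); WM=43

[0,8)=7 [8,16)=4 [16,24)=8 [24,32)=9 [32,40)=5 [40,48)=7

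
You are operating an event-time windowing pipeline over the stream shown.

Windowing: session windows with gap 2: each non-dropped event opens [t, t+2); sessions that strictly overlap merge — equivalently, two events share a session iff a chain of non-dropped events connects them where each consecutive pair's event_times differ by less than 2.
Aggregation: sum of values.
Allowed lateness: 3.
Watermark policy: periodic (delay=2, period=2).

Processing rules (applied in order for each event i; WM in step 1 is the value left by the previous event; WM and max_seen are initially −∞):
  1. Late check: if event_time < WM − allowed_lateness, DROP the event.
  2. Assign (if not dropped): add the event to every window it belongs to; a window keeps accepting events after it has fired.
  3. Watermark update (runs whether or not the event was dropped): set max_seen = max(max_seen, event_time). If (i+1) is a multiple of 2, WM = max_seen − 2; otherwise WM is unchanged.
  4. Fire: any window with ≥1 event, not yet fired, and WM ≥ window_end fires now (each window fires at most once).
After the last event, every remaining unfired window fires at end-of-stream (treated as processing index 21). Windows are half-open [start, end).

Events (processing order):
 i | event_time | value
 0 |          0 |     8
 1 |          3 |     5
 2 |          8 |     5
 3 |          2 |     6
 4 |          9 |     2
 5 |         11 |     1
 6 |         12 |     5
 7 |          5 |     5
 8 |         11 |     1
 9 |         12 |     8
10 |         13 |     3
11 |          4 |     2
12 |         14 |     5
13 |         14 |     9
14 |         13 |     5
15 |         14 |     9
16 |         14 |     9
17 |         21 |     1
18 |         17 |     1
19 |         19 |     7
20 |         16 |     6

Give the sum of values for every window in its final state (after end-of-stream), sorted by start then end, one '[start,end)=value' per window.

[0,2)=8 [2,5)=11 [8,11)=7 [11,16)=55 [16,19)=7 [19,21)=7 [21,23)=1

i=0 t=0 v=8: → [0,2); WM=−∞
i=1 t=3 v=5: → [3,5); WM=1
i=2 t=8 v=5: → [8,10); WM=1
i=3 t=2 v=6: → [2,5); WM=6
i=4 t=9 v=2: → [8,11); WM=6
i=5 t=11 v=1: → [11,13); WM=9
i=6 t=12 v=5: → [11,14); WM=9
i=7 t=5 v=5: DROP (t<9-3); WM=10
i=8 t=11 v=1: → [11,14); WM=10
i=9 t=12 v=8: → [11,14); WM=10
i=10 t=13 v=3: → [11,15); WM=10
i=11 t=4 v=2: DROP (t<10-3); WM=11
i=12 t=14 v=5: → [11,16); WM=11
i=13 t=14 v=9: → [11,16); WM=12
i=14 t=13 v=5: → [11,16); WM=12
i=15 t=14 v=9: → [11,16); WM=12
i=16 t=14 v=9: → [11,16); WM=12
i=17 t=21 v=1: → [21,23); WM=19
i=18 t=17 v=1: → [17,19); WM=19
i=19 t=19 v=7: → [19,21); WM=19
i=20 t=16 v=6: → [16,19); WM=19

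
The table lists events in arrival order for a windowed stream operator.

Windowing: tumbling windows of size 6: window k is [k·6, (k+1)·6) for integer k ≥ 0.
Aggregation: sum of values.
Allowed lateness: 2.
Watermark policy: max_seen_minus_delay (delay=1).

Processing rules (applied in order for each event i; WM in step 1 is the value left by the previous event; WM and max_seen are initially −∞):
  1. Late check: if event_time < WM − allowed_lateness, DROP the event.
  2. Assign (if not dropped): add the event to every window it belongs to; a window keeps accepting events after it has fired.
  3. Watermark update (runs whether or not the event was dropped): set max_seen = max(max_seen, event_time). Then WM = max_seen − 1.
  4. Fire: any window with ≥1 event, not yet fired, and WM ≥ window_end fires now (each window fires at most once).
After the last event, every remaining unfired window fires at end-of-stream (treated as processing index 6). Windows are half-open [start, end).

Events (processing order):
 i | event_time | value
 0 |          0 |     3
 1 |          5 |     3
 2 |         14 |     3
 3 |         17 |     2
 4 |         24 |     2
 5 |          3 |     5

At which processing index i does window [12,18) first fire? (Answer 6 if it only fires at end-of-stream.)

i=0 t=0 v=3: → [0,6); WM=-1
i=1 t=5 v=3: → [0,6); WM=4
i=2 t=14 v=3: → [12,18); WM=13; [0,6) fires=6
i=3 t=17 v=2: → [12,18); WM=16
i=4 t=24 v=2: → [24,30); WM=23; [12,18) fires=5
i=5 t=3 v=5: DROP (t<23-2); WM=23

4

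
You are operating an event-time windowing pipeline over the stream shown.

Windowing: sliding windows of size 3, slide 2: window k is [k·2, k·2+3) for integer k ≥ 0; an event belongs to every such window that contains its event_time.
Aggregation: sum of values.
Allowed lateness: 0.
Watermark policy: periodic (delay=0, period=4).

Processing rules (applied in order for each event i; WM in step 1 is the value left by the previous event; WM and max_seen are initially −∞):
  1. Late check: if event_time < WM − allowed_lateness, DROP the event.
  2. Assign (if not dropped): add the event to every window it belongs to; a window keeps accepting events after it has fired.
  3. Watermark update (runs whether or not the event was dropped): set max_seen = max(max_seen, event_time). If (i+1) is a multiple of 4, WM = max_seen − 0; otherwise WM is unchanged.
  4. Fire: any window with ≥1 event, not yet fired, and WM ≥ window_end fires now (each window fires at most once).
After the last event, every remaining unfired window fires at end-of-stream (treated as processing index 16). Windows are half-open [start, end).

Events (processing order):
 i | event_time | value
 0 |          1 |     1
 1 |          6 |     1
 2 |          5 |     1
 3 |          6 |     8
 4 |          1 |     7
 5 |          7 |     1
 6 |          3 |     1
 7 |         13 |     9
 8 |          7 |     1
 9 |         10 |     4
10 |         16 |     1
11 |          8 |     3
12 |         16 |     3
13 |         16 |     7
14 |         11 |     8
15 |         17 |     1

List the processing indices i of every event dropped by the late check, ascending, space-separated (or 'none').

i=0 t=1 v=1: → [0,3); WM=−∞
i=1 t=6 v=1: → [6,9),[4,7); WM=−∞
i=2 t=5 v=1: → [4,7); WM=−∞
i=3 t=6 v=8: → [6,9),[4,7); WM=6; [0,3) fires=1
i=4 t=1 v=7: DROP (t<6-0); WM=6
i=5 t=7 v=1: → [6,9); WM=6
i=6 t=3 v=1: DROP (t<6-0); WM=6
i=7 t=13 v=9: → [12,15); WM=13; [4,7) fires=10 [6,9) fires=10
i=8 t=7 v=1: DROP (t<13-0); WM=13
i=9 t=10 v=4: DROP (t<13-0); WM=13
i=10 t=16 v=1: → [16,19),[14,17); WM=13
i=11 t=8 v=3: DROP (t<13-0); WM=16; [12,15) fires=9
i=12 t=16 v=3: → [16,19),[14,17); WM=16
i=13 t=16 v=7: → [16,19),[14,17); WM=16
i=14 t=11 v=8: DROP (t<16-0); WM=16
i=15 t=17 v=1: → [16,19); WM=17; [14,17) fires=11

4 6 8 9 11 14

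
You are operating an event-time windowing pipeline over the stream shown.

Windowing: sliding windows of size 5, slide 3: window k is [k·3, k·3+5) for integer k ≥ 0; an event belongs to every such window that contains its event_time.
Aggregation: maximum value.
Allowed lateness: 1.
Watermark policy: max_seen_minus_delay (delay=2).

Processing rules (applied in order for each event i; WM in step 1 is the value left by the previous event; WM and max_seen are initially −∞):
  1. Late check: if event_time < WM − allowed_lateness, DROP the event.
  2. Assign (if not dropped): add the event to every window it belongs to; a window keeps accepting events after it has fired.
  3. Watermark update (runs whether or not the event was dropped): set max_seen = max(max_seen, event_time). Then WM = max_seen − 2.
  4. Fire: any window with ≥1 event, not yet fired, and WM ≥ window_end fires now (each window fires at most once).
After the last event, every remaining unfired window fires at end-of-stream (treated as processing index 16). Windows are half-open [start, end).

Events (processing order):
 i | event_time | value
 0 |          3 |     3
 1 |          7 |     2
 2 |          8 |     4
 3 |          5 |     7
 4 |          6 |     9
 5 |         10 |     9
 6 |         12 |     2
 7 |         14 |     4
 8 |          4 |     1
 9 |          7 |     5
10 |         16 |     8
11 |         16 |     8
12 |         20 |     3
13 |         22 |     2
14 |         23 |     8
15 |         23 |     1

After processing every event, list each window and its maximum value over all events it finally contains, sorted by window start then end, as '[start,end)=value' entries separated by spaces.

i=0 t=3 v=3: → [3,8),[0,5); WM=1
i=1 t=7 v=2: → [6,11),[3,8); WM=5; [0,5) fires=3
i=2 t=8 v=4: → [6,11); WM=6
i=3 t=5 v=7: → [3,8); WM=6
i=4 t=6 v=9: → [6,11),[3,8); WM=6
i=5 t=10 v=9: → [9,14),[6,11); WM=8; [3,8) fires=9
i=6 t=12 v=2: → [12,17),[9,14); WM=10
i=7 t=14 v=4: → [12,17); WM=12; [6,11) fires=9
i=8 t=4 v=1: DROP (t<12-1); WM=12
i=9 t=7 v=5: DROP (t<12-1); WM=12
i=10 t=16 v=8: → [15,20),[12,17); WM=14; [9,14) fires=9
i=11 t=16 v=8: → [15,20),[12,17); WM=14
i=12 t=20 v=3: → [18,23); WM=18; [12,17) fires=8
i=13 t=22 v=2: → [21,26),[18,23); WM=20; [15,20) fires=8
i=14 t=23 v=8: → [21,26); WM=21
i=15 t=23 v=1: → [21,26); WM=21

[0,5)=3 [3,8)=9 [6,11)=9 [9,14)=9 [12,17)=8 [15,20)=8 [18,23)=3 [21,26)=8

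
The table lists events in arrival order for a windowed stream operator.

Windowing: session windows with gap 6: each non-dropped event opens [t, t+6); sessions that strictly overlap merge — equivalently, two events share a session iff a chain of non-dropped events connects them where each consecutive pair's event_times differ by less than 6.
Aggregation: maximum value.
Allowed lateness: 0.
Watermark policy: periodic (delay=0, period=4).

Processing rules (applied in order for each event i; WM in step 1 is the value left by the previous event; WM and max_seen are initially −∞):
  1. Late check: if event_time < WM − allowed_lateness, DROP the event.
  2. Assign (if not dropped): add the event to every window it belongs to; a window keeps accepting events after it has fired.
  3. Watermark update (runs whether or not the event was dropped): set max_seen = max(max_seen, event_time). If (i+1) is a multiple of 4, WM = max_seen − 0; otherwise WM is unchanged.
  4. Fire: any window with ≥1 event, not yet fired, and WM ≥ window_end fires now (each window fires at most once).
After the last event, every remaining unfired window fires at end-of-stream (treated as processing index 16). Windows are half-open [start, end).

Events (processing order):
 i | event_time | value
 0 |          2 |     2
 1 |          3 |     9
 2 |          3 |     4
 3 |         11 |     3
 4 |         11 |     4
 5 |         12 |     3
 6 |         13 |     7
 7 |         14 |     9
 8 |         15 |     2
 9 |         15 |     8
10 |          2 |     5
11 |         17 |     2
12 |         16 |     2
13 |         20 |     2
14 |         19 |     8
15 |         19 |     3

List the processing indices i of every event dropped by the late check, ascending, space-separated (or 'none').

10 12

i=0 t=2 v=2: → [2,8); WM=−∞
i=1 t=3 v=9: → [2,9); WM=−∞
i=2 t=3 v=4: → [2,9); WM=−∞
i=3 t=11 v=3: → [11,17); WM=11
i=4 t=11 v=4: → [11,17); WM=11
i=5 t=12 v=3: → [11,18); WM=11
i=6 t=13 v=7: → [11,19); WM=11
i=7 t=14 v=9: → [11,20); WM=14
i=8 t=15 v=2: → [11,21); WM=14
i=9 t=15 v=8: → [11,21); WM=14
i=10 t=2 v=5: DROP (t<14-0); WM=14
i=11 t=17 v=2: → [11,23); WM=17
i=12 t=16 v=2: DROP (t<17-0); WM=17
i=13 t=20 v=2: → [11,26); WM=17
i=14 t=19 v=8: → [11,26); WM=17
i=15 t=19 v=3: → [11,26); WM=20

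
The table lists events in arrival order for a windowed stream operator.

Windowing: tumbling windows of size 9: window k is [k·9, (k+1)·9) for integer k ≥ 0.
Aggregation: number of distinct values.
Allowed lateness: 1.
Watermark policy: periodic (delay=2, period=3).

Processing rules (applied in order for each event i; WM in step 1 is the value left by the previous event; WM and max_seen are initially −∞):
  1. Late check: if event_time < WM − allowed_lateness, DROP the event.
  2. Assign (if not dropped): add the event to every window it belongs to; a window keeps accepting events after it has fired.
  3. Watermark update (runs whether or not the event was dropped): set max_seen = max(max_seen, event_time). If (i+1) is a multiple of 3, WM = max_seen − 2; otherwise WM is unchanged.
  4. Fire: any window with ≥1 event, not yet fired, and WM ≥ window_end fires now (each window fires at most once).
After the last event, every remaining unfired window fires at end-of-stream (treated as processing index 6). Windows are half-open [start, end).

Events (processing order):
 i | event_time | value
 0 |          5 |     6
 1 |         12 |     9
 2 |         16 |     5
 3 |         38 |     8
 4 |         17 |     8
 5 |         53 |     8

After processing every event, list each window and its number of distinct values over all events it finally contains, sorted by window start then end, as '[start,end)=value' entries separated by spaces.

[0,9)=1 [9,18)=3 [36,45)=1 [45,54)=1

i=0 t=5 v=6: → [0,9); WM=−∞
i=1 t=12 v=9: → [9,18); WM=−∞
i=2 t=16 v=5: → [9,18); WM=14; [0,9) fires=1
i=3 t=38 v=8: → [36,45); WM=14
i=4 t=17 v=8: → [9,18); WM=14
i=5 t=53 v=8: → [45,54); WM=51; [9,18) fires=3 [36,45) fires=1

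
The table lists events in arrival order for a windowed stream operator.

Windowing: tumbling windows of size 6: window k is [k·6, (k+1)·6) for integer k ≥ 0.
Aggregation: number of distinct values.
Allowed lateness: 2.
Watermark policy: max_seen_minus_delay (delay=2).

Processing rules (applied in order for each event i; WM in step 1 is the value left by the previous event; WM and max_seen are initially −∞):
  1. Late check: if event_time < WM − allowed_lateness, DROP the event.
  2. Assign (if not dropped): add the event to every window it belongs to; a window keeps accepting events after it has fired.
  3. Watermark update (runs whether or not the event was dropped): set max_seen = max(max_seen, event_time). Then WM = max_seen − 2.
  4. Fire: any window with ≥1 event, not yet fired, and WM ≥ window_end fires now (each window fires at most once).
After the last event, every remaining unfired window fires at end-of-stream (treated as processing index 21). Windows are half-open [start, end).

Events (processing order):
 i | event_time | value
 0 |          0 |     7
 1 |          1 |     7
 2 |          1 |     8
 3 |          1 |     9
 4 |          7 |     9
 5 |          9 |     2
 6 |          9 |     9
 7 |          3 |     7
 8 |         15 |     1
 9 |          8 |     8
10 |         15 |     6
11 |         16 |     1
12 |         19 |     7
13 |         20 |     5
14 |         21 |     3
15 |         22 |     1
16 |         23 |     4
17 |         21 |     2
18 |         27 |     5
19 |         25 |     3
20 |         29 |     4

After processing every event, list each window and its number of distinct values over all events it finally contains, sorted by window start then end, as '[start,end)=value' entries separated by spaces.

[0,6)=3 [6,12)=2 [12,18)=2 [18,24)=6 [24,30)=3

i=0 t=0 v=7: → [0,6); WM=-2
i=1 t=1 v=7: → [0,6); WM=-1
i=2 t=1 v=8: → [0,6); WM=-1
i=3 t=1 v=9: → [0,6); WM=-1
i=4 t=7 v=9: → [6,12); WM=5
i=5 t=9 v=2: → [6,12); WM=7; [0,6) fires=3
i=6 t=9 v=9: → [6,12); WM=7
i=7 t=3 v=7: DROP (t<7-2); WM=7
i=8 t=15 v=1: → [12,18); WM=13; [6,12) fires=2
i=9 t=8 v=8: DROP (t<13-2); WM=13
i=10 t=15 v=6: → [12,18); WM=13
i=11 t=16 v=1: → [12,18); WM=14
i=12 t=19 v=7: → [18,24); WM=17
i=13 t=20 v=5: → [18,24); WM=18; [12,18) fires=2
i=14 t=21 v=3: → [18,24); WM=19
i=15 t=22 v=1: → [18,24); WM=20
i=16 t=23 v=4: → [18,24); WM=21
i=17 t=21 v=2: → [18,24); WM=21
i=18 t=27 v=5: → [24,30); WM=25; [18,24) fires=6
i=19 t=25 v=3: → [24,30); WM=25
i=20 t=29 v=4: → [24,30); WM=27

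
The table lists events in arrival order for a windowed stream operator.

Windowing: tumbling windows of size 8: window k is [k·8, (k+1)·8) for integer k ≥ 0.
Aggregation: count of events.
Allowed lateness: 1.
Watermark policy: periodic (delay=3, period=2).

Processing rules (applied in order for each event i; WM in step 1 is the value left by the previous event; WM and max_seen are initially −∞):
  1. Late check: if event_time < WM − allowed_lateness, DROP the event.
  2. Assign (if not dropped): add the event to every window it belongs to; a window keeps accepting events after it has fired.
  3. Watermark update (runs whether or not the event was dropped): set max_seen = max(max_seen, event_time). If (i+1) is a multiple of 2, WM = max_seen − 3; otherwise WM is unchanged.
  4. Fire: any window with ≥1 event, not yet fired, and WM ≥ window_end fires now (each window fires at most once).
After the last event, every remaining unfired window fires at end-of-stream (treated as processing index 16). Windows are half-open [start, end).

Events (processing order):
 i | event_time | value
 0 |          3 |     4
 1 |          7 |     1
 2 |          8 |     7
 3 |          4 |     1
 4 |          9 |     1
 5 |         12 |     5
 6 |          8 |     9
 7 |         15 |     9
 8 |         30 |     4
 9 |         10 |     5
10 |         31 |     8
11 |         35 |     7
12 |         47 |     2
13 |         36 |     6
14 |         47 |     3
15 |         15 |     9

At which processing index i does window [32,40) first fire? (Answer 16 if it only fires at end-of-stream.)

i=0 t=3 v=4: → [0,8); WM=−∞
i=1 t=7 v=1: → [0,8); WM=4
i=2 t=8 v=7: → [8,16); WM=4
i=3 t=4 v=1: → [0,8); WM=5
i=4 t=9 v=1: → [8,16); WM=5
i=5 t=12 v=5: → [8,16); WM=9; [0,8) fires=3
i=6 t=8 v=9: → [8,16); WM=9
i=7 t=15 v=9: → [8,16); WM=12
i=8 t=30 v=4: → [24,32); WM=12
i=9 t=10 v=5: DROP (t<12-1); WM=27; [8,16) fires=5
i=10 t=31 v=8: → [24,32); WM=27
i=11 t=35 v=7: → [32,40); WM=32; [24,32) fires=2
i=12 t=47 v=2: → [40,48); WM=32
i=13 t=36 v=6: → [32,40); WM=44; [32,40) fires=2
i=14 t=47 v=3: → [40,48); WM=44
i=15 t=15 v=9: DROP (t<44-1); WM=44

13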